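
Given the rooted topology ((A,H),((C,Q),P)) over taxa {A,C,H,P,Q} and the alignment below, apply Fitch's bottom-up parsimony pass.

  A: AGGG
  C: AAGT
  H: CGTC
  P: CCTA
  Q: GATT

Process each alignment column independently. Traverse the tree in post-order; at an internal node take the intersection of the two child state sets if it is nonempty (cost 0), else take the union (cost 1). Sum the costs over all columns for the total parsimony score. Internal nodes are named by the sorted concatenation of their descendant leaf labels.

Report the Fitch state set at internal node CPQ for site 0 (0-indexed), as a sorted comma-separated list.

site 0, node AH: A={A} ∪ H={C} → {A,C} (+1)
site 0, node CQ: C={A} ∪ Q={G} → {A,G} (+1)
site 0, node CPQ: CQ={A,G} ∪ P={C} → {A,C,G} (+1)
site 0, node ACHPQ: AH={A,C} ∩ CPQ={A,C,G} → {A,C} (+0)
site 1, node AH: A={G} ∩ H={G} → {G} (+0)
site 1, node CQ: C={A} ∩ Q={A} → {A} (+0)
site 1, node CPQ: CQ={A} ∪ P={C} → {A,C} (+1)
site 1, node ACHPQ: AH={G} ∪ CPQ={A,C} → {A,C,G} (+1)
site 2, node AH: A={G} ∪ H={T} → {G,T} (+1)
site 2, node CQ: C={G} ∪ Q={T} → {G,T} (+1)
site 2, node CPQ: CQ={G,T} ∩ P={T} → {T} (+0)
site 2, node ACHPQ: AH={G,T} ∩ CPQ={T} → {T} (+0)
site 3, node AH: A={G} ∪ H={C} → {C,G} (+1)
site 3, node CQ: C={T} ∩ Q={T} → {T} (+0)
site 3, node CPQ: CQ={T} ∪ P={A} → {A,T} (+1)
site 3, node ACHPQ: AH={C,G} ∪ CPQ={A,T} → {A,C,G,T} (+1)
per-site changes: [3, 2, 2, 3]; total = 10

A,C,G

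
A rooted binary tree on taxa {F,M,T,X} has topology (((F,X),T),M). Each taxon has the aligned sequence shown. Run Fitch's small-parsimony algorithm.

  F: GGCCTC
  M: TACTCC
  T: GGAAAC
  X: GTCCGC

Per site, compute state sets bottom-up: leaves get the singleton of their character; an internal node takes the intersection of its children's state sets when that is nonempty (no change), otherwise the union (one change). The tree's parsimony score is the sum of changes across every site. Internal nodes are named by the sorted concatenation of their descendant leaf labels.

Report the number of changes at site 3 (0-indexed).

2

site 0, node FX: F={G} ∩ X={G} → {G} (+0)
site 0, node FTX: FX={G} ∩ T={G} → {G} (+0)
site 0, node FMTX: FTX={G} ∪ M={T} → {G,T} (+1)
site 1, node FX: F={G} ∪ X={T} → {G,T} (+1)
site 1, node FTX: FX={G,T} ∩ T={G} → {G} (+0)
site 1, node FMTX: FTX={G} ∪ M={A} → {A,G} (+1)
site 2, node FX: F={C} ∩ X={C} → {C} (+0)
site 2, node FTX: FX={C} ∪ T={A} → {A,C} (+1)
site 2, node FMTX: FTX={A,C} ∩ M={C} → {C} (+0)
site 3, node FX: F={C} ∩ X={C} → {C} (+0)
site 3, node FTX: FX={C} ∪ T={A} → {A,C} (+1)
site 3, node FMTX: FTX={A,C} ∪ M={T} → {A,C,T} (+1)
site 4, node FX: F={T} ∪ X={G} → {G,T} (+1)
site 4, node FTX: FX={G,T} ∪ T={A} → {A,G,T} (+1)
site 4, node FMTX: FTX={A,G,T} ∪ M={C} → {A,C,G,T} (+1)
site 5, node FX: F={C} ∩ X={C} → {C} (+0)
site 5, node FTX: FX={C} ∩ T={C} → {C} (+0)
site 5, node FMTX: FTX={C} ∩ M={C} → {C} (+0)
per-site changes: [1, 2, 1, 2, 3, 0]; total = 9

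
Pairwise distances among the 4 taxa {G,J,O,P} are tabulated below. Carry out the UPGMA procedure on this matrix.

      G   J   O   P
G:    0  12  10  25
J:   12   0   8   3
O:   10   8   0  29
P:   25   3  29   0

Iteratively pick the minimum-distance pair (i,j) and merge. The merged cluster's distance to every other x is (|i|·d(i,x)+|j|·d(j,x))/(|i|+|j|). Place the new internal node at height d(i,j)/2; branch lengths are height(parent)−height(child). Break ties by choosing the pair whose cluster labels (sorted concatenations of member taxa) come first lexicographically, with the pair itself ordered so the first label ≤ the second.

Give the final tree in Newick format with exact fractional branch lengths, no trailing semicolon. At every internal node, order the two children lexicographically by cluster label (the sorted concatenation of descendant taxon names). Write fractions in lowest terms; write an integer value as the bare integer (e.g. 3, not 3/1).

iteration 1: select J,P (d=3); attach at lengths (3/2, 3/2); label the merged cluster JP
  updated: d(G,JP)=37/2, d(JP,O)=37/2
iteration 2: select G,O (d=10); attach at lengths (5, 5); label the merged cluster GO
  updated: d(GO,JP)=37/2
iteration 3: select GO,JP (d=37/2); attach at lengths (17/4, 31/4); label the merged cluster GJOP
final tree: ((G:5,O:5):17/4,(J:3/2,P:3/2):31/4)
total length: 25

((G:5,O:5):17/4,(J:3/2,P:3/2):31/4)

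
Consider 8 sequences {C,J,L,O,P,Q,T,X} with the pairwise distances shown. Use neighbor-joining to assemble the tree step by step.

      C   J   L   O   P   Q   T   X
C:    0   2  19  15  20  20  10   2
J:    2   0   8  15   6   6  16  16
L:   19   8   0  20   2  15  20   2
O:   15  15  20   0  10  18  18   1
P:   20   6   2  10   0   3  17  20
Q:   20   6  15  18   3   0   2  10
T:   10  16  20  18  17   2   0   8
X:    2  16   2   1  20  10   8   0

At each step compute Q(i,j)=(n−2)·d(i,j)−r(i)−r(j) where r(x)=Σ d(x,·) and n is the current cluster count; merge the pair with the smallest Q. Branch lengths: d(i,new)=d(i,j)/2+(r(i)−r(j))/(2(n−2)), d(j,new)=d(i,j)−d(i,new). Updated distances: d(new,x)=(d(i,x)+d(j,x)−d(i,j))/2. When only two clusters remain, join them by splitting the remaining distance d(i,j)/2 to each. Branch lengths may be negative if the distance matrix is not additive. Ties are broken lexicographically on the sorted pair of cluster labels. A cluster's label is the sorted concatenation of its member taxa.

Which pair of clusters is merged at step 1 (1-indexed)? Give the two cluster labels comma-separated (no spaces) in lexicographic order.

step 1: merge (Q,T) at d=2, Q=-153; branch lengths Q→-5/12, T→29/12; new cluster QT
  updated: d(C,QT)=14, d(J,QT)=10, d(L,QT)=33/2, d(O,QT)=17, d(P,QT)=9, d(QT,X)=8
step 2: merge (L,P) at d=2, Q=-249/2; branch lengths L→21/20, P→19/20; new cluster LP
  updated: d(C,LP)=37/2, d(J,LP)=6, d(LP,O)=14, d(LP,QT)=47/4, d(LP,X)=10
step 3: merge (O,X) at d=1, Q=-95; branch lengths O→29/8, X→-21/8; new cluster OX
  updated: d(C,OX)=8, d(J,OX)=15, d(LP,OX)=23/2, d(OX,QT)=12
step 4: merge (C,J) at d=2, Q=-139/2; branch lengths C→31/12, J→-7/12; new cluster CJ
  updated: d(CJ,LP)=45/4, d(CJ,OX)=21/2, d(CJ,QT)=11
step 5: merge (CJ,OX) at d=21/2, Q=-183/4; branch lengths CJ→79/16, OX→89/16; new cluster CJOX
  updated: d(CJOX,LP)=49/8, d(CJOX,QT)=25/4
step 6: merge (CJOX,LP) at d=49/8, Q=-193/8; branch lengths CJOX→5/16, LP→93/16; new cluster CJLOPX
  updated: d(CJLOPX,QT)=95/16
step 7: merge (CJLOPX,QT) at d=95/16; branch lengths CJLOPX→95/32, QT→95/32; new cluster CJLOPQTX
final tree: ((((C:31/12,J:-7/12):79/16,(O:29/8,X:-21/8):89/16):5/16,(L:21/20,P:19/20):93/16):95/32,(Q:-5/12,T:29/12):95/32)
total length: 473/16

Q,T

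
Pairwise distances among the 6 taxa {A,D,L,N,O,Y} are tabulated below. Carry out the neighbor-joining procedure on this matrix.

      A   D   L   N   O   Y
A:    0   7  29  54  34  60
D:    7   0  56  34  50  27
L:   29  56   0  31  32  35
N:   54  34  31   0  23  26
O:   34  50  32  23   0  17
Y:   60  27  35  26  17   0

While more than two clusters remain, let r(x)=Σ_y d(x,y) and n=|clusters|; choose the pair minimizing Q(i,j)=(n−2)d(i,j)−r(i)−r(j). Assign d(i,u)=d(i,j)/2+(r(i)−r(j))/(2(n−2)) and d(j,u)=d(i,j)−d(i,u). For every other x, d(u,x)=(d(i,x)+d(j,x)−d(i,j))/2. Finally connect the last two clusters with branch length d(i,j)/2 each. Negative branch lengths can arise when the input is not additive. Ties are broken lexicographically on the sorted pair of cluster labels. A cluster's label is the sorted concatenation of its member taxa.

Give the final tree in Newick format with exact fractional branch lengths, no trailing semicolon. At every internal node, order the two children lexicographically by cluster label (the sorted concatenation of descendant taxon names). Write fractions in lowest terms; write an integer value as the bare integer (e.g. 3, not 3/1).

iteration 1: select A,D (d=7, Q=-330); attach at lengths (19/4, 9/4); label the merged cluster AD
  updated: d(AD,L)=39, d(AD,N)=81/2, d(AD,O)=77/2, d(AD,Y)=40
iteration 2: select AD,L (d=39, Q=-178); attach at lengths (23, 16); label the merged cluster ADL
  updated: d(ADL,N)=65/4, d(ADL,O)=63/4, d(ADL,Y)=18
iteration 3: select ADL,N (d=65/4, Q=-331/4); attach at lengths (69/16, 191/16); label the merged cluster ADLN
  updated: d(ADLN,O)=45/4, d(ADLN,Y)=111/8
iteration 4: select ADLN,O (d=45/4, Q=-337/8); attach at lengths (65/16, 115/16); label the merged cluster ADLNO
  updated: d(ADLNO,Y)=157/16
iteration 5: select ADLNO,Y (d=157/16); attach at lengths (157/32, 157/32); label the merged cluster ADLNOY
final tree: (((((A:19/4,D:9/4):23,L:16):69/16,N:191/16):65/16,O:115/16):157/32,Y:157/32)
total length: 1333/16

(((((A:19/4,D:9/4):23,L:16):69/16,N:191/16):65/16,O:115/16):157/32,Y:157/32)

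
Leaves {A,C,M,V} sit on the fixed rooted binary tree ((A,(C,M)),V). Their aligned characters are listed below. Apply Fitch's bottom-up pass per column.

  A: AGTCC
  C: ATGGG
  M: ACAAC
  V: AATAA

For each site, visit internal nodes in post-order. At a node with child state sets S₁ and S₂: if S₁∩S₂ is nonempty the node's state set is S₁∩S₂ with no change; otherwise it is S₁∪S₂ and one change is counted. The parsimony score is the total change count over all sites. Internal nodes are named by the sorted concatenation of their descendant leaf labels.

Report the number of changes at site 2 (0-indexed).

CM@0: {A} ∩ {A} = {A} (intersection, +0)
ACM@0: {A} ∩ {A} = {A} (intersection, +0)
ACMV@0: {A} ∩ {A} = {A} (intersection, +0)
CM@1: {T} ∪ {C} = {C,T} (union, +1)
ACM@1: {G} ∪ {C,T} = {C,G,T} (union, +1)
ACMV@1: {C,G,T} ∪ {A} = {A,C,G,T} (union, +1)
CM@2: {G} ∪ {A} = {A,G} (union, +1)
ACM@2: {T} ∪ {A,G} = {A,G,T} (union, +1)
ACMV@2: {A,G,T} ∩ {T} = {T} (intersection, +0)
CM@3: {G} ∪ {A} = {A,G} (union, +1)
ACM@3: {C} ∪ {A,G} = {A,C,G} (union, +1)
ACMV@3: {A,C,G} ∩ {A} = {A} (intersection, +0)
CM@4: {G} ∪ {C} = {C,G} (union, +1)
ACM@4: {C} ∩ {C,G} = {C} (intersection, +0)
ACMV@4: {C} ∪ {A} = {A,C} (union, +1)
per-site changes: [0, 3, 2, 2, 2]; total = 9

2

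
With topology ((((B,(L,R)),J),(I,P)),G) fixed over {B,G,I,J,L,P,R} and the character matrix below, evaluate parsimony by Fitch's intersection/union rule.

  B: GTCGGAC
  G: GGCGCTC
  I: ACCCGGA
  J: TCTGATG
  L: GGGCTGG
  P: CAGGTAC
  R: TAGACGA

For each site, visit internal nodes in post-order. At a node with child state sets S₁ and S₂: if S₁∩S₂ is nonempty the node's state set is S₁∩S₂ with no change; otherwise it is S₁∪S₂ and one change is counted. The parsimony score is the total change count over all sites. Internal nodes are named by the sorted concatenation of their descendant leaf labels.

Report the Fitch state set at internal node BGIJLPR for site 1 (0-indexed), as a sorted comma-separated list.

A,C,G

[col 0] LR: children L:{G}, R:{T} ∪→ {G,T}; cost 1
[col 0] BLR: children B:{G}, LR:{G,T} ∩→ {G}; cost 0
[col 0] BJLR: children BLR:{G}, J:{T} ∪→ {G,T}; cost 1
[col 0] IP: children I:{A}, P:{C} ∪→ {A,C}; cost 1
[col 0] BIJLPR: children BJLR:{G,T}, IP:{A,C} ∪→ {A,C,G,T}; cost 1
[col 0] BGIJLPR: children BIJLPR:{A,C,G,T}, G:{G} ∩→ {G}; cost 0
[col 1] LR: children L:{G}, R:{A} ∪→ {A,G}; cost 1
[col 1] BLR: children B:{T}, LR:{A,G} ∪→ {A,G,T}; cost 1
[col 1] BJLR: children BLR:{A,G,T}, J:{C} ∪→ {A,C,G,T}; cost 1
[col 1] IP: children I:{C}, P:{A} ∪→ {A,C}; cost 1
[col 1] BIJLPR: children BJLR:{A,C,G,T}, IP:{A,C} ∩→ {A,C}; cost 0
[col 1] BGIJLPR: children BIJLPR:{A,C}, G:{G} ∪→ {A,C,G}; cost 1
[col 2] LR: children L:{G}, R:{G} ∩→ {G}; cost 0
[col 2] BLR: children B:{C}, LR:{G} ∪→ {C,G}; cost 1
[col 2] BJLR: children BLR:{C,G}, J:{T} ∪→ {C,G,T}; cost 1
[col 2] IP: children I:{C}, P:{G} ∪→ {C,G}; cost 1
[col 2] BIJLPR: children BJLR:{C,G,T}, IP:{C,G} ∩→ {C,G}; cost 0
[col 2] BGIJLPR: children BIJLPR:{C,G}, G:{C} ∩→ {C}; cost 0
[col 3] LR: children L:{C}, R:{A} ∪→ {A,C}; cost 1
[col 3] BLR: children B:{G}, LR:{A,C} ∪→ {A,C,G}; cost 1
[col 3] BJLR: children BLR:{A,C,G}, J:{G} ∩→ {G}; cost 0
[col 3] IP: children I:{C}, P:{G} ∪→ {C,G}; cost 1
[col 3] BIJLPR: children BJLR:{G}, IP:{C,G} ∩→ {G}; cost 0
[col 3] BGIJLPR: children BIJLPR:{G}, G:{G} ∩→ {G}; cost 0
[col 4] LR: children L:{T}, R:{C} ∪→ {C,T}; cost 1
[col 4] BLR: children B:{G}, LR:{C,T} ∪→ {C,G,T}; cost 1
[col 4] BJLR: children BLR:{C,G,T}, J:{A} ∪→ {A,C,G,T}; cost 1
[col 4] IP: children I:{G}, P:{T} ∪→ {G,T}; cost 1
[col 4] BIJLPR: children BJLR:{A,C,G,T}, IP:{G,T} ∩→ {G,T}; cost 0
[col 4] BGIJLPR: children BIJLPR:{G,T}, G:{C} ∪→ {C,G,T}; cost 1
[col 5] LR: children L:{G}, R:{G} ∩→ {G}; cost 0
[col 5] BLR: children B:{A}, LR:{G} ∪→ {A,G}; cost 1
[col 5] BJLR: children BLR:{A,G}, J:{T} ∪→ {A,G,T}; cost 1
[col 5] IP: children I:{G}, P:{A} ∪→ {A,G}; cost 1
[col 5] BIJLPR: children BJLR:{A,G,T}, IP:{A,G} ∩→ {A,G}; cost 0
[col 5] BGIJLPR: children BIJLPR:{A,G}, G:{T} ∪→ {A,G,T}; cost 1
[col 6] LR: children L:{G}, R:{A} ∪→ {A,G}; cost 1
[col 6] BLR: children B:{C}, LR:{A,G} ∪→ {A,C,G}; cost 1
[col 6] BJLR: children BLR:{A,C,G}, J:{G} ∩→ {G}; cost 0
[col 6] IP: children I:{A}, P:{C} ∪→ {A,C}; cost 1
[col 6] BIJLPR: children BJLR:{G}, IP:{A,C} ∪→ {A,C,G}; cost 1
[col 6] BGIJLPR: children BIJLPR:{A,C,G}, G:{C} ∩→ {C}; cost 0
per-site changes: [4, 5, 3, 3, 5, 4, 4]; total = 28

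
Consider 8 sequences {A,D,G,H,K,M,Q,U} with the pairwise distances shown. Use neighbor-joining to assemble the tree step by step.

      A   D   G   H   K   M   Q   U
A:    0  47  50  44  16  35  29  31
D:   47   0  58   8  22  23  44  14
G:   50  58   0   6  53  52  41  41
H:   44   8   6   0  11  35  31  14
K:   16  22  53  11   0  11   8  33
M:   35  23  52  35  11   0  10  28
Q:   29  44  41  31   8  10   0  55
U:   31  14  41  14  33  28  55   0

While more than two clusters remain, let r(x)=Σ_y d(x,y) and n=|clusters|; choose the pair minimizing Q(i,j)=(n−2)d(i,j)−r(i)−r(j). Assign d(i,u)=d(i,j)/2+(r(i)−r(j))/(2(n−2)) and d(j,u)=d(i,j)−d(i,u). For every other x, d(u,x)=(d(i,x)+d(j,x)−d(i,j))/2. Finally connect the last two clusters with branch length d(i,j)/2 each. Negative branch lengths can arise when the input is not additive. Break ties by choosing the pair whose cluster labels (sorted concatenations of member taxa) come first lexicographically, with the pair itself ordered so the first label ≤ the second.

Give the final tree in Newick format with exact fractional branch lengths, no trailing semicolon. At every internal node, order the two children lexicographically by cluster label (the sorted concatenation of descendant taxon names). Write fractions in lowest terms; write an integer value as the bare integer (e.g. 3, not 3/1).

step 1: merge (G,H) at d=6, Q=-414; branch lengths G→47/3, H→-29/3; new cluster GH
  updated: d(A,GH)=44, d(D,GH)=30, d(GH,K)=29, d(GH,M)=81/2, d(GH,Q)=33, d(GH,U)=49/2
step 2: merge (D,U) at d=14, Q=-591/2; branch lengths D→129/20, U→151/20; new cluster DU
  updated: d(A,DU)=32, d(DU,GH)=81/4, d(DU,K)=41/2, d(DU,M)=37/2, d(DU,Q)=85/2
step 3: merge (DU,GH) at d=81/4, Q=-439/2; branch lengths DU→6, GH→57/4; new cluster DGHU
  updated: d(A,DGHU)=223/8, d(DGHU,K)=117/8, d(DGHU,M)=155/8, d(DGHU,Q)=221/8
step 4: merge (M,Q) at d=10, Q=-120; branch lengths M→41/8, Q→39/8; new cluster MQ
  updated: d(A,MQ)=27, d(DGHU,MQ)=37/2, d(K,MQ)=9/2
step 5: merge (A,DGHU) at d=223/8, Q=-609/8; branch lengths A→525/32, DGHU→367/32; new cluster ADGHU
  updated: d(ADGHU,K)=11/8, d(ADGHU,MQ)=141/16
step 6: merge (ADGHU,K) at d=11/8, Q=-235/16; branch lengths ADGHU→91/32, K→-47/32; new cluster ADGHKU
  updated: d(ADGHKU,MQ)=191/32
step 7: merge (ADGHKU,MQ) at d=191/32; branch lengths ADGHKU→191/64, MQ→191/64; new cluster ADGHKMQU
final tree: (((A:525/32,((D:129/20,U:151/20):6,(G:47/3,H:-29/3):57/4):367/32):91/32,K:-47/32):191/64,(M:41/8,Q:39/8):191/64)
total length: 2735/32

(((A:525/32,((D:129/20,U:151/20):6,(G:47/3,H:-29/3):57/4):367/32):91/32,K:-47/32):191/64,(M:41/8,Q:39/8):191/64)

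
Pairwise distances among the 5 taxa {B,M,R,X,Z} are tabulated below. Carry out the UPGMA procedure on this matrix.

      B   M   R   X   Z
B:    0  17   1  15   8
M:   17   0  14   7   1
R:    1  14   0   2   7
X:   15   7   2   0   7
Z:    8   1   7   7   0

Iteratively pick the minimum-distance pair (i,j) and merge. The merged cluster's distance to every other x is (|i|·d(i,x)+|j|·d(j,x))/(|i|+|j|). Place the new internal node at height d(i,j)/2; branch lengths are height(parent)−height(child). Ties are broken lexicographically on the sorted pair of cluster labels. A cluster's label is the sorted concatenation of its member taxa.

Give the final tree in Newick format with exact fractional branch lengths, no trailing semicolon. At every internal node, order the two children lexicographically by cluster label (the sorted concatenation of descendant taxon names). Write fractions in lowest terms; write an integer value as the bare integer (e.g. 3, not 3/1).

((B:1/2,R:1/2):19/4,((M:1/2,Z:1/2):3,X:7/2):7/4)

step 1: merge (B,R) at d=1; branch lengths B→1/2, R→1/2; new cluster BR
  updated: d(BR,M)=31/2, d(BR,X)=17/2, d(BR,Z)=15/2
step 2: merge (M,Z) at d=1; branch lengths M→1/2, Z→1/2; new cluster MZ
  updated: d(BR,MZ)=23/2, d(MZ,X)=7
step 3: merge (MZ,X) at d=7; branch lengths MZ→3, X→7/2; new cluster MXZ
  updated: d(BR,MXZ)=21/2
step 4: merge (BR,MXZ) at d=21/2; branch lengths BR→19/4, MXZ→7/4; new cluster BMRXZ
final tree: ((B:1/2,R:1/2):19/4,((M:1/2,Z:1/2):3,X:7/2):7/4)
total length: 15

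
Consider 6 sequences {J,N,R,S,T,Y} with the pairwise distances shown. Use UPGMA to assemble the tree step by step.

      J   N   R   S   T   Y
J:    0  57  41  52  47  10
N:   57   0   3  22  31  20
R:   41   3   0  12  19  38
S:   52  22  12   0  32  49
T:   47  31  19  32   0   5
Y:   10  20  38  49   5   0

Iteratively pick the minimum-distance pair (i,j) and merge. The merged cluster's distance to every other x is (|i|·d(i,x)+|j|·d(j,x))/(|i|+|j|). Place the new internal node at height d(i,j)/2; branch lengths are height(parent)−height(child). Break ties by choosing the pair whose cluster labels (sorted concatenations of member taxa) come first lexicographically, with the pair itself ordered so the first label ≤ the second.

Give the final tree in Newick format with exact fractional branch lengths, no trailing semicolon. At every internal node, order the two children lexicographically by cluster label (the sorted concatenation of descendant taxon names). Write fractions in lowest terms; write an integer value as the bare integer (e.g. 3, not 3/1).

((J:57/4,(T:5/2,Y:5/2):47/4):55/12,((N:3/2,R:3/2):7,S:17/2):31/3)

iteration 1: select N,R (d=3); attach at lengths (3/2, 3/2); label the merged cluster NR
  updated: d(J,NR)=49, d(NR,S)=17, d(NR,T)=25, d(NR,Y)=29
iteration 2: select T,Y (d=5); attach at lengths (5/2, 5/2); label the merged cluster TY
  updated: d(J,TY)=57/2, d(NR,TY)=27, d(S,TY)=81/2
iteration 3: select NR,S (d=17); attach at lengths (7, 17/2); label the merged cluster NRS
  updated: d(J,NRS)=50, d(NRS,TY)=63/2
iteration 4: select J,TY (d=57/2); attach at lengths (57/4, 47/4); label the merged cluster JTY
  updated: d(JTY,NRS)=113/3
iteration 5: select JTY,NRS (d=113/3); attach at lengths (55/12, 31/3); label the merged cluster JNRSTY
final tree: ((J:57/4,(T:5/2,Y:5/2):47/4):55/12,((N:3/2,R:3/2):7,S:17/2):31/3)
total length: 773/12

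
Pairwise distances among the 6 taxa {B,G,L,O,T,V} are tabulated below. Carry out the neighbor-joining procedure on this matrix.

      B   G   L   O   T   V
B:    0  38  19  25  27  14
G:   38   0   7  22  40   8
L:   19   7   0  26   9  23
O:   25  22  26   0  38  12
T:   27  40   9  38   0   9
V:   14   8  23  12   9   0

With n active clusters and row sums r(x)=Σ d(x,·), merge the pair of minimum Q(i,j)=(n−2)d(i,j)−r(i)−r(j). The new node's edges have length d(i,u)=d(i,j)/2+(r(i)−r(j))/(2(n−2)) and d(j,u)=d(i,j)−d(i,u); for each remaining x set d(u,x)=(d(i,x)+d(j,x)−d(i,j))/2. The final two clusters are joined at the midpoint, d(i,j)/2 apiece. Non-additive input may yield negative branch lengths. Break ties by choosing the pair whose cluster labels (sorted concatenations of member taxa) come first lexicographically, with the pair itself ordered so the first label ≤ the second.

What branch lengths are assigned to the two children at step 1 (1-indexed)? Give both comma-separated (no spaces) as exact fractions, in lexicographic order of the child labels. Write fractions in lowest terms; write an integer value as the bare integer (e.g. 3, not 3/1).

59/8,-3/8

1. join G+L (d=7, Q=-171) ⇒ GL; edges |G|=59/8, |L|=-3/8
  updated: d(B,GL)=25, d(GL,O)=41/2, d(GL,T)=21, d(GL,V)=12
2. join T+V (d=9, Q=-115) ⇒ TV; edges |T|=25/2, |V|=-7/2
  updated: d(B,TV)=16, d(GL,TV)=12, d(O,TV)=41/2
3. join B+TV (d=16, Q=-165/2) ⇒ BTV; edges |B|=99/8, |TV|=29/8
  updated: d(BTV,GL)=21/2, d(BTV,O)=59/4
4. join BTV+GL (d=21/2, Q=-183/4) ⇒ BGLTV; edges |BTV|=19/8, |GL|=65/8
  updated: d(BGLTV,O)=99/8
5. join BGLTV+O (d=99/8) ⇒ BGLOTV; edges |BGLTV|=99/16, |O|=99/16
final tree: (((B:99/8,(T:25/2,V:-7/2):29/8):19/8,(G:59/8,L:-3/8):65/8):99/16,O:99/16)
total length: 439/8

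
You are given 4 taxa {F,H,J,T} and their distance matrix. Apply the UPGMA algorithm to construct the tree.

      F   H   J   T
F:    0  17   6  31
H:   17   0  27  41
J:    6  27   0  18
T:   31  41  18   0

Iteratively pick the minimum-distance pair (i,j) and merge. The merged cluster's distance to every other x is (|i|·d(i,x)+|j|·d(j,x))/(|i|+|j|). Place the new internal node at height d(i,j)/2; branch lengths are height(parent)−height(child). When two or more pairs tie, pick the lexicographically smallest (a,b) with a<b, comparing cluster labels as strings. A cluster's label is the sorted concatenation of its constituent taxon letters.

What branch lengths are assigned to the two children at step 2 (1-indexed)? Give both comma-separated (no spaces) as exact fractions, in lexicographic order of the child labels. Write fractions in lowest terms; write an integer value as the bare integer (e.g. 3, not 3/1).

8,11

iteration 1: select F,J (d=6); attach at lengths (3, 3); label the merged cluster FJ
  updated: d(FJ,H)=22, d(FJ,T)=49/2
iteration 2: select FJ,H (d=22); attach at lengths (8, 11); label the merged cluster FHJ
  updated: d(FHJ,T)=30
iteration 3: select FHJ,T (d=30); attach at lengths (4, 15); label the merged cluster FHJT
final tree: (((F:3,J:3):8,H:11):4,T:15)
total length: 44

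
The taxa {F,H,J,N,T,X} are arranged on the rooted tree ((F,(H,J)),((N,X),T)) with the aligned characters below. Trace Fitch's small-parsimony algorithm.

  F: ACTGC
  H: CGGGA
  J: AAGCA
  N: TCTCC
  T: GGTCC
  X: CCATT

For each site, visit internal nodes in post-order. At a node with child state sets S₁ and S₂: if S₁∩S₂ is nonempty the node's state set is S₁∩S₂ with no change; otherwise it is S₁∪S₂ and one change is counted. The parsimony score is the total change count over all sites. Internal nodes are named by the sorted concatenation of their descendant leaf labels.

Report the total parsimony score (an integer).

14

[col 0] HJ: children H:{C}, J:{A} ∪→ {A,C}; cost 1
[col 0] FHJ: children F:{A}, HJ:{A,C} ∩→ {A}; cost 0
[col 0] NX: children N:{T}, X:{C} ∪→ {C,T}; cost 1
[col 0] NTX: children NX:{C,T}, T:{G} ∪→ {C,G,T}; cost 1
[col 0] FHJNTX: children FHJ:{A}, NTX:{C,G,T} ∪→ {A,C,G,T}; cost 1
[col 1] HJ: children H:{G}, J:{A} ∪→ {A,G}; cost 1
[col 1] FHJ: children F:{C}, HJ:{A,G} ∪→ {A,C,G}; cost 1
[col 1] NX: children N:{C}, X:{C} ∩→ {C}; cost 0
[col 1] NTX: children NX:{C}, T:{G} ∪→ {C,G}; cost 1
[col 1] FHJNTX: children FHJ:{A,C,G}, NTX:{C,G} ∩→ {C,G}; cost 0
[col 2] HJ: children H:{G}, J:{G} ∩→ {G}; cost 0
[col 2] FHJ: children F:{T}, HJ:{G} ∪→ {G,T}; cost 1
[col 2] NX: children N:{T}, X:{A} ∪→ {A,T}; cost 1
[col 2] NTX: children NX:{A,T}, T:{T} ∩→ {T}; cost 0
[col 2] FHJNTX: children FHJ:{G,T}, NTX:{T} ∩→ {T}; cost 0
[col 3] HJ: children H:{G}, J:{C} ∪→ {C,G}; cost 1
[col 3] FHJ: children F:{G}, HJ:{C,G} ∩→ {G}; cost 0
[col 3] NX: children N:{C}, X:{T} ∪→ {C,T}; cost 1
[col 3] NTX: children NX:{C,T}, T:{C} ∩→ {C}; cost 0
[col 3] FHJNTX: children FHJ:{G}, NTX:{C} ∪→ {C,G}; cost 1
[col 4] HJ: children H:{A}, J:{A} ∩→ {A}; cost 0
[col 4] FHJ: children F:{C}, HJ:{A} ∪→ {A,C}; cost 1
[col 4] NX: children N:{C}, X:{T} ∪→ {C,T}; cost 1
[col 4] NTX: children NX:{C,T}, T:{C} ∩→ {C}; cost 0
[col 4] FHJNTX: children FHJ:{A,C}, NTX:{C} ∩→ {C}; cost 0
per-site changes: [4, 3, 2, 3, 2]; total = 14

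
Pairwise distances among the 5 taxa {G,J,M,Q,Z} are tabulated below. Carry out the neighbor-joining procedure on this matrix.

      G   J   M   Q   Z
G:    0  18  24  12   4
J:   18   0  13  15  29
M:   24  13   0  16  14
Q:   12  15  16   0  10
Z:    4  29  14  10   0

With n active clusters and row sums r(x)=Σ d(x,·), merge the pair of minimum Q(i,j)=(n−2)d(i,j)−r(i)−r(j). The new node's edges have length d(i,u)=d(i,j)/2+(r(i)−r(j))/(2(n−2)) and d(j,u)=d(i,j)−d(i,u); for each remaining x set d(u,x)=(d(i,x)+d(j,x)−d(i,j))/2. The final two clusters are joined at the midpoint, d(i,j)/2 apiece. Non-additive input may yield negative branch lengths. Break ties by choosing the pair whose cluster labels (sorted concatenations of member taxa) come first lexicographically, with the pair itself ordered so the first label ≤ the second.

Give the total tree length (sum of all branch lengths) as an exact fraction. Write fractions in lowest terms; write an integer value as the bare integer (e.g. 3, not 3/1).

259/8

1. join G+Z (d=4, Q=-103) ⇒ GZ; edges |G|=13/6, |Z|=11/6
  updated: d(GZ,J)=43/2, d(GZ,M)=17, d(GZ,Q)=9
2. join GZ+Q (d=9, Q=-139/2) ⇒ GQZ; edges |GZ|=51/8, |Q|=21/8
  updated: d(GQZ,J)=55/4, d(GQZ,M)=12
3. join GQZ+J (d=55/4, Q=-155/4) ⇒ GJQZ; edges |GQZ|=51/8, |J|=59/8
  updated: d(GJQZ,M)=45/8
4. join GJQZ+M (d=45/8) ⇒ GJMQZ; edges |GJQZ|=45/16, |M|=45/16
final tree: ((((G:13/6,Z:11/6):51/8,Q:21/8):51/8,J:59/8):45/16,M:45/16)
total length: 259/8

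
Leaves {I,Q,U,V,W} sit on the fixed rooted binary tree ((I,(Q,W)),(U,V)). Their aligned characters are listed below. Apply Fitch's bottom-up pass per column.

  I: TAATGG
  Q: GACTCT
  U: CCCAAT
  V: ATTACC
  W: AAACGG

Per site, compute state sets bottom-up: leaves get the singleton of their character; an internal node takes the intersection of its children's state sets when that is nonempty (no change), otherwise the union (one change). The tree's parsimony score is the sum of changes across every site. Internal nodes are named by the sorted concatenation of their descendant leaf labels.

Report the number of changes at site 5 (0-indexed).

QW@0: {G} ∪ {A} = {A,G} (union, +1)
IQW@0: {T} ∪ {A,G} = {A,G,T} (union, +1)
UV@0: {C} ∪ {A} = {A,C} (union, +1)
IQUVW@0: {A,G,T} ∩ {A,C} = {A} (intersection, +0)
QW@1: {A} ∩ {A} = {A} (intersection, +0)
IQW@1: {A} ∩ {A} = {A} (intersection, +0)
UV@1: {C} ∪ {T} = {C,T} (union, +1)
IQUVW@1: {A} ∪ {C,T} = {A,C,T} (union, +1)
QW@2: {C} ∪ {A} = {A,C} (union, +1)
IQW@2: {A} ∩ {A,C} = {A} (intersection, +0)
UV@2: {C} ∪ {T} = {C,T} (union, +1)
IQUVW@2: {A} ∪ {C,T} = {A,C,T} (union, +1)
QW@3: {T} ∪ {C} = {C,T} (union, +1)
IQW@3: {T} ∩ {C,T} = {T} (intersection, +0)
UV@3: {A} ∩ {A} = {A} (intersection, +0)
IQUVW@3: {T} ∪ {A} = {A,T} (union, +1)
QW@4: {C} ∪ {G} = {C,G} (union, +1)
IQW@4: {G} ∩ {C,G} = {G} (intersection, +0)
UV@4: {A} ∪ {C} = {A,C} (union, +1)
IQUVW@4: {G} ∪ {A,C} = {A,C,G} (union, +1)
QW@5: {T} ∪ {G} = {G,T} (union, +1)
IQW@5: {G} ∩ {G,T} = {G} (intersection, +0)
UV@5: {T} ∪ {C} = {C,T} (union, +1)
IQUVW@5: {G} ∪ {C,T} = {C,G,T} (union, +1)
per-site changes: [3, 2, 3, 2, 3, 3]; total = 16

3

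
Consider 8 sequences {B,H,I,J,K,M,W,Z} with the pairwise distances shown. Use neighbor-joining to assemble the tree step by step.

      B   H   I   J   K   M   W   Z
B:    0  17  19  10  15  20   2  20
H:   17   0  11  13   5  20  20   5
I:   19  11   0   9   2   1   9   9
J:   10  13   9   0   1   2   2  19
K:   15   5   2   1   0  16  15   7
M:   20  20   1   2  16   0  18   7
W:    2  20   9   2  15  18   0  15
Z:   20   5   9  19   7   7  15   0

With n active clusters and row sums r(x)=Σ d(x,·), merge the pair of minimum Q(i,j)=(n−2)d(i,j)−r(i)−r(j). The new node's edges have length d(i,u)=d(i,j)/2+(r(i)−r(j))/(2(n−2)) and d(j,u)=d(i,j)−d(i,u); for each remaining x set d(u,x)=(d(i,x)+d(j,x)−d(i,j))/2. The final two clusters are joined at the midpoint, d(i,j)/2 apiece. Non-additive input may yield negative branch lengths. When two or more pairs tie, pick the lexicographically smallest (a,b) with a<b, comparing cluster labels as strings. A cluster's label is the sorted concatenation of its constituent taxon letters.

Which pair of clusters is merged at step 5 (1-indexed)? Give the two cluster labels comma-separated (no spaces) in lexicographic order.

BJW,IM

iteration 1: select B,W (d=2, Q=-172); attach at lengths (17/6, -5/6); label the merged cluster BW
  updated: d(BW,H)=35/2, d(BW,I)=13, d(BW,J)=5, d(BW,K)=14, d(BW,M)=18, d(BW,Z)=33/2
iteration 2: select H,Z (d=5, Q=-110); attach at lengths (33/10, 17/10); label the merged cluster HZ
  updated: d(BW,HZ)=29/2, d(HZ,I)=15/2, d(HZ,J)=27/2, d(HZ,K)=7/2, d(HZ,M)=11
iteration 3: select I,M (d=1, Q=-153/2); attach at lengths (-23/16, 39/16); label the merged cluster IM
  updated: d(BW,IM)=15, d(HZ,IM)=35/4, d(IM,J)=5, d(IM,K)=17/2
iteration 4: select BW,J (d=5, Q=-58); attach at lengths (13/2, -3/2); label the merged cluster BJW
  updated: d(BJW,HZ)=23/2, d(BJW,IM)=15/2, d(BJW,K)=5
iteration 5: select BJW,IM (d=15/2, Q=-135/4); attach at lengths (57/16, 63/16); label the merged cluster BIJMW
  updated: d(BIJMW,HZ)=51/8, d(BIJMW,K)=3
iteration 6: select BIJMW,HZ (d=51/8, Q=-103/8); attach at lengths (47/16, 55/16); label the merged cluster BHIJMWZ
  updated: d(BHIJMWZ,K)=1/16
iteration 7: select BHIJMWZ,K (d=1/16); attach at lengths (1/32, 1/32); label the merged cluster BHIJKMWZ
final tree: (((((B:17/6,W:-5/6):13/2,J:-3/2):57/16,(I:-23/16,M:39/16):63/16):47/16,(H:33/10,Z:17/10):55/16):1/32,K:1/32)
total length: 431/16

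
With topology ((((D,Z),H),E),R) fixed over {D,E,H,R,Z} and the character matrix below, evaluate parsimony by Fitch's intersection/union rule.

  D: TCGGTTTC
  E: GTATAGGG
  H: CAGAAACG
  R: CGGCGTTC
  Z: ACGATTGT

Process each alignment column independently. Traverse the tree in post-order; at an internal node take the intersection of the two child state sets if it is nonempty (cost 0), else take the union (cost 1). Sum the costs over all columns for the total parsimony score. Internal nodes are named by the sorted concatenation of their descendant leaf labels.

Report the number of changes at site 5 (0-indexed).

DZ@0: {T} ∪ {A} = {A,T} (union, +1)
DHZ@0: {A,T} ∪ {C} = {A,C,T} (union, +1)
DEHZ@0: {A,C,T} ∪ {G} = {A,C,G,T} (union, +1)
DEHRZ@0: {A,C,G,T} ∩ {C} = {C} (intersection, +0)
DZ@1: {C} ∩ {C} = {C} (intersection, +0)
DHZ@1: {C} ∪ {A} = {A,C} (union, +1)
DEHZ@1: {A,C} ∪ {T} = {A,C,T} (union, +1)
DEHRZ@1: {A,C,T} ∪ {G} = {A,C,G,T} (union, +1)
DZ@2: {G} ∩ {G} = {G} (intersection, +0)
DHZ@2: {G} ∩ {G} = {G} (intersection, +0)
DEHZ@2: {G} ∪ {A} = {A,G} (union, +1)
DEHRZ@2: {A,G} ∩ {G} = {G} (intersection, +0)
DZ@3: {G} ∪ {A} = {A,G} (union, +1)
DHZ@3: {A,G} ∩ {A} = {A} (intersection, +0)
DEHZ@3: {A} ∪ {T} = {A,T} (union, +1)
DEHRZ@3: {A,T} ∪ {C} = {A,C,T} (union, +1)
DZ@4: {T} ∩ {T} = {T} (intersection, +0)
DHZ@4: {T} ∪ {A} = {A,T} (union, +1)
DEHZ@4: {A,T} ∩ {A} = {A} (intersection, +0)
DEHRZ@4: {A} ∪ {G} = {A,G} (union, +1)
DZ@5: {T} ∩ {T} = {T} (intersection, +0)
DHZ@5: {T} ∪ {A} = {A,T} (union, +1)
DEHZ@5: {A,T} ∪ {G} = {A,G,T} (union, +1)
DEHRZ@5: {A,G,T} ∩ {T} = {T} (intersection, +0)
DZ@6: {T} ∪ {G} = {G,T} (union, +1)
DHZ@6: {G,T} ∪ {C} = {C,G,T} (union, +1)
DEHZ@6: {C,G,T} ∩ {G} = {G} (intersection, +0)
DEHRZ@6: {G} ∪ {T} = {G,T} (union, +1)
DZ@7: {C} ∪ {T} = {C,T} (union, +1)
DHZ@7: {C,T} ∪ {G} = {C,G,T} (union, +1)
DEHZ@7: {C,G,T} ∩ {G} = {G} (intersection, +0)
DEHRZ@7: {G} ∪ {C} = {C,G} (union, +1)
per-site changes: [3, 3, 1, 3, 2, 2, 3, 3]; total = 20

2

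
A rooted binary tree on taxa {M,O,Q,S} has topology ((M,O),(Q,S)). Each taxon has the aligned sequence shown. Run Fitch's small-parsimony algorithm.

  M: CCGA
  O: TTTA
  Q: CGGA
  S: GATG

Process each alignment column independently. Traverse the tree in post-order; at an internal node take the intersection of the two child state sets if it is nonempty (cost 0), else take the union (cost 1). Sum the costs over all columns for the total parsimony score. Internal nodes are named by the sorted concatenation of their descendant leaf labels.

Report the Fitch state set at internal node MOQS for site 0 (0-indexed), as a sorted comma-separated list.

MO@0: {C} ∪ {T} = {C,T} (union, +1)
QS@0: {C} ∪ {G} = {C,G} (union, +1)
MOQS@0: {C,T} ∩ {C,G} = {C} (intersection, +0)
MO@1: {C} ∪ {T} = {C,T} (union, +1)
QS@1: {G} ∪ {A} = {A,G} (union, +1)
MOQS@1: {C,T} ∪ {A,G} = {A,C,G,T} (union, +1)
MO@2: {G} ∪ {T} = {G,T} (union, +1)
QS@2: {G} ∪ {T} = {G,T} (union, +1)
MOQS@2: {G,T} ∩ {G,T} = {G,T} (intersection, +0)
MO@3: {A} ∩ {A} = {A} (intersection, +0)
QS@3: {A} ∪ {G} = {A,G} (union, +1)
MOQS@3: {A} ∩ {A,G} = {A} (intersection, +0)
per-site changes: [2, 3, 2, 1]; total = 8

C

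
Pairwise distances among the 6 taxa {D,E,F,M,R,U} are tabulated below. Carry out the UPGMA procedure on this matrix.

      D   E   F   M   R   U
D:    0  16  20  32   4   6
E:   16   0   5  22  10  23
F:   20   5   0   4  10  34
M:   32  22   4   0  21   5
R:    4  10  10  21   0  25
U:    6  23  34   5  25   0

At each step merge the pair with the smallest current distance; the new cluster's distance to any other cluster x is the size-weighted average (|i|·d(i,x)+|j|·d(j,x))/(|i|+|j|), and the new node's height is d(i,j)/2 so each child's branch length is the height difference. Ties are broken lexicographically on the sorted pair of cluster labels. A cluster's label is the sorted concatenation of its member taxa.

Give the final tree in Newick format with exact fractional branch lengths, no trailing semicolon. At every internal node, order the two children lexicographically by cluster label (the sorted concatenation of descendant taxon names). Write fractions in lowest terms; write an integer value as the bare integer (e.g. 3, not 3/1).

iteration 1: select D,R (d=4); attach at lengths (2, 2); label the merged cluster DR
  updated: d(DR,E)=13, d(DR,F)=15, d(DR,M)=53/2, d(DR,U)=31/2
iteration 2: select F,M (d=4); attach at lengths (2, 2); label the merged cluster FM
  updated: d(DR,FM)=83/4, d(E,FM)=27/2, d(FM,U)=39/2
iteration 3: select DR,E (d=13); attach at lengths (9/2, 13/2); label the merged cluster DER
  updated: d(DER,FM)=55/3, d(DER,U)=18
iteration 4: select DER,U (d=18); attach at lengths (5/2, 9); label the merged cluster DERU
  updated: d(DERU,FM)=149/8
iteration 5: select DERU,FM (d=149/8); attach at lengths (5/16, 117/16); label the merged cluster DEFMRU
final tree: ((((D:2,R:2):9/2,E:13/2):5/2,U:9):5/16,(F:2,M:2):117/16)
total length: 305/8

((((D:2,R:2):9/2,E:13/2):5/2,U:9):5/16,(F:2,M:2):117/16)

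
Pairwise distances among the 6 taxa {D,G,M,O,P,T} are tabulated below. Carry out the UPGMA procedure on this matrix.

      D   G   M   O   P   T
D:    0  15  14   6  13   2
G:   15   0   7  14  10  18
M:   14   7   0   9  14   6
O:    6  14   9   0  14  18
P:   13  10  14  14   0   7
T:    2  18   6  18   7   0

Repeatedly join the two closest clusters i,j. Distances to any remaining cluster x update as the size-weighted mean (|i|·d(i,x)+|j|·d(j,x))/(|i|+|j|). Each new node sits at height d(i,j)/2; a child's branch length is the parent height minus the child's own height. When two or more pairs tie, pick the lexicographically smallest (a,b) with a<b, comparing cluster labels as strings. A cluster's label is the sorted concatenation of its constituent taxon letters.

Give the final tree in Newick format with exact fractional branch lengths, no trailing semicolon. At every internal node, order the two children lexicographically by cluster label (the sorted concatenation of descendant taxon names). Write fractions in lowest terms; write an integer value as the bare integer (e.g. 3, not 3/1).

1. join D+T (d=2) ⇒ DT; edges |D|=1, |T|=1
  updated: d(DT,G)=33/2, d(DT,M)=10, d(DT,O)=12, d(DT,P)=10
2. join G+M (d=7) ⇒ GM; edges |G|=7/2, |M|=7/2
  updated: d(DT,GM)=53/4, d(GM,O)=23/2, d(GM,P)=12
3. join DT+P (d=10) ⇒ DPT; edges |DT|=4, |P|=5
  updated: d(DPT,GM)=77/6, d(DPT,O)=38/3
4. join GM+O (d=23/2) ⇒ GMO; edges |GM|=9/4, |O|=23/4
  updated: d(DPT,GMO)=115/9
5. join DPT+GMO (d=115/9) ⇒ DGMOPT; edges |DPT|=25/18, |GMO|=23/36
final tree: (((D:1,T:1):4,P:5):25/18,((G:7/2,M:7/2):9/4,O:23/4):23/36)
total length: 1009/36

(((D:1,T:1):4,P:5):25/18,((G:7/2,M:7/2):9/4,O:23/4):23/36)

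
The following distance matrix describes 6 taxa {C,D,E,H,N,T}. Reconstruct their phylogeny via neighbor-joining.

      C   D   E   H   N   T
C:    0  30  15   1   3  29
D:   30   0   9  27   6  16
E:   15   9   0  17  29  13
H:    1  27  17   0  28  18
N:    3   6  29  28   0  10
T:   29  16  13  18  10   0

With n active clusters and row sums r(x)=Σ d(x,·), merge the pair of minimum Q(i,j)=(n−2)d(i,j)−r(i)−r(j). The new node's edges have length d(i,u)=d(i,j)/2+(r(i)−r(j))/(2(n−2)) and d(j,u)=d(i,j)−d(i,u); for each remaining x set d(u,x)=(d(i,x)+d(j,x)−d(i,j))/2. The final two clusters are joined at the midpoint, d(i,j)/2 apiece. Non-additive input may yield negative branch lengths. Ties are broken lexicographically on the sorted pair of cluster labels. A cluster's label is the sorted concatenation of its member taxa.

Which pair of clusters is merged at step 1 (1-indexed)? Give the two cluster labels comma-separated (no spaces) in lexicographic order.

step 1: merge (C,H) at d=1, Q=-165; branch lengths C→-9/8, H→17/8; new cluster CH
  updated: d(CH,D)=28, d(CH,E)=31/2, d(CH,N)=15, d(CH,T)=23
step 2: merge (CH,E) at d=31/2, Q=-203/2; branch lengths CH→41/4, E→21/4; new cluster CEH
  updated: d(CEH,D)=43/4, d(CEH,N)=57/4, d(CEH,T)=41/4
step 3: merge (CEH,T) at d=41/4, Q=-51; branch lengths CEH→39/8, T→43/8; new cluster CEHT
  updated: d(CEHT,D)=33/4, d(CEHT,N)=7
step 4: merge (CEHT,D) at d=33/4, Q=-85/4; branch lengths CEHT→37/8, D→29/8; new cluster CDEHT
  updated: d(CDEHT,N)=19/8
step 5: merge (CDEHT,N) at d=19/8; branch lengths CDEHT→19/16, N→19/16; new cluster CDEHNT
final tree: (((((C:-9/8,H:17/8):41/4,E:21/4):39/8,T:43/8):37/8,D:29/8):19/16,N:19/16)
total length: 299/8

C,H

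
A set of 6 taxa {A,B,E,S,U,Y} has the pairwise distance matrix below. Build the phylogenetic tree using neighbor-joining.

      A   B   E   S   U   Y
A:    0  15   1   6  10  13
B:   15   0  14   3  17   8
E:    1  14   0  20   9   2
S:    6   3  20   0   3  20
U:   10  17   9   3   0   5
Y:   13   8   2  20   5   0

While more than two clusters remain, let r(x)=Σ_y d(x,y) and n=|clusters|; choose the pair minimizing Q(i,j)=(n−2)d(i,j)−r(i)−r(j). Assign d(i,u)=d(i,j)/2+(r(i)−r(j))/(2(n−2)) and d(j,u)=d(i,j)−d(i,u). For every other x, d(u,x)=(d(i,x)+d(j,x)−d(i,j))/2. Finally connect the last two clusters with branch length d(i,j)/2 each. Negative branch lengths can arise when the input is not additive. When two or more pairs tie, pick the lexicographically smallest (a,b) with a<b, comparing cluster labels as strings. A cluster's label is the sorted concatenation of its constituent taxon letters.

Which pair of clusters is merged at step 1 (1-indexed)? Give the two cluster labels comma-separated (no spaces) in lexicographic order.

B,S

iteration 1: select B,S (d=3, Q=-97); attach at lengths (17/8, 7/8); label the merged cluster BS
  updated: d(A,BS)=9, d(BS,E)=31/2, d(BS,U)=17/2, d(BS,Y)=25/2
iteration 2: select A,E (d=1, Q=-115/2); attach at lengths (17/12, -5/12); label the merged cluster AE
  updated: d(AE,BS)=47/4, d(AE,U)=9, d(AE,Y)=7
iteration 3: select AE,Y (d=7, Q=-153/4); attach at lengths (69/16, 43/16); label the merged cluster AEY
  updated: d(AEY,BS)=69/8, d(AEY,U)=7/2
iteration 4: select AEY,BS (d=69/8, Q=-165/8); attach at lengths (29/16, 109/16); label the merged cluster ABESY
  updated: d(ABESY,U)=27/16
iteration 5: select ABESY,U (d=27/16); attach at lengths (27/32, 27/32); label the merged cluster ABESUY
final tree: ((((A:17/12,E:-5/12):69/16,Y:43/16):29/16,(B:17/8,S:7/8):109/16):27/32,U:27/32)
total length: 341/16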